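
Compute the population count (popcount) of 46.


0b101110 has 4 set bits

4


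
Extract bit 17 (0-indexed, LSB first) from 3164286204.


0b10111100100110110010110011111100, position 17 = 1

1


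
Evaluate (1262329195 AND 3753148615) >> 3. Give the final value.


Step 1: 1262329195 & 3753148615 = 1261731907
Step 2: 1261731907 >> 3 = 157716488

157716488


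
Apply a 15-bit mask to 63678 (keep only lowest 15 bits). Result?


63678 & 32767 = 30910

30910


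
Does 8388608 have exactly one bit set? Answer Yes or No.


0b100000000000000000000000. Only one bit set => Yes

Yes


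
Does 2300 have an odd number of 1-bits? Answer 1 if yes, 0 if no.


0b100011111100 has 7 ones => parity 1

1


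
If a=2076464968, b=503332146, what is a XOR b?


2076464968 ^ 503332146 = 1707371130

1707371130


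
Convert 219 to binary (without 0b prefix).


219 = 11011011 in binary

11011011


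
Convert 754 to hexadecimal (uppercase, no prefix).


754 = 2F2 hex

2F2


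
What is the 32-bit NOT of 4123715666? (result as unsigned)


~0b11110101110010101110100001010010 = 0b1010001101010001011110101101 = 171251629 (32-bit unsigned)

171251629


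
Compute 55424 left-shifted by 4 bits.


0b1101100010000000 << 4 = 0b11011000100000000000 = 886784

886784


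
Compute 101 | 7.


0b1100101 | 0b111 = 0b1100111 = 103

103


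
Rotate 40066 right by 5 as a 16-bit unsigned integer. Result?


Rotate 0b1001110010000010 right by 5 (16-bit) = 0b1010011100100 = 5348

5348


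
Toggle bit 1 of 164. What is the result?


164 ^ (1 << 1) = 164 ^ 2 = 166

166


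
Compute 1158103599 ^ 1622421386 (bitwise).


0b1000101000001110100001000101111 ^ 0b1100000101101000010111110001010 = 0b100101101100110110110110100101 = 632516005

632516005


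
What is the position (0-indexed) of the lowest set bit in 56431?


0b1101110001101111. Lowest set bit at position 0

0


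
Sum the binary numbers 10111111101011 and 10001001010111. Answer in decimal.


10111111101011 + 10001001010111 = 101001001000010 = 21058

21058


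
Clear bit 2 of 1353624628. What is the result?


1353624628 & ~(1 << 2) = 1353624624

1353624624


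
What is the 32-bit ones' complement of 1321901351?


1321901351 ^ 4294967295 = 2973065944

2973065944


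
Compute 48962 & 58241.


0b1011111101000010 & 0b1110001110000001 = 0b1010001100000000 = 41728

41728


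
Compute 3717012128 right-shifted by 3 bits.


0b11011101100011010001101010100000 >> 3 = 0b11011101100011010001101010100 = 464626516

464626516


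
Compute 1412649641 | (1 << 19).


1412649641 | (1 << 19) = 1412649641 | 524288 = 1413173929

1413173929


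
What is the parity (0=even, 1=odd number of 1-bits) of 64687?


0b1111110010101111 has 12 ones => parity 0

0


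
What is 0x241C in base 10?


241C hex = 9244 decimal

9244


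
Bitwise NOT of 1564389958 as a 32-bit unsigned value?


~0b1011101001111101011001001000110 = 0b10100010110000010100110110111001 = 2730577337 (32-bit unsigned)

2730577337


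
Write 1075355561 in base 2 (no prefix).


1075355561 = 1000000000110001001111110101001 in binary

1000000000110001001111110101001


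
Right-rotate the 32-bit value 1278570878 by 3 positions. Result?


Rotate 0b1001100001101010111000101111110 right by 3 (32-bit) = 0b11001001100001101010111000101111 = 3381046831

3381046831


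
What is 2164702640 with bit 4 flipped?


2164702640 ^ (1 << 4) = 2164702640 ^ 16 = 2164702624

2164702624


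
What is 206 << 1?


0b11001110 << 1 = 0b110011100 = 412

412


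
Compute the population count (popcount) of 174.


0b10101110 has 5 set bits

5


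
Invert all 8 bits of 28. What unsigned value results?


28 ^ 255 = 227

227


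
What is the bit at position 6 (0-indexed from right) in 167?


0b10100111, position 6 = 0

0


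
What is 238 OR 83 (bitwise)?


0b11101110 | 0b1010011 = 0b11111111 = 255

255


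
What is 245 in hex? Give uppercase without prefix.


245 = F5 hex

F5


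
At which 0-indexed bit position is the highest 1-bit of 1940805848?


0b1110011101011100101100011011000. Highest set bit at position 30

30


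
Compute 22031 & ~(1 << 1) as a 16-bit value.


22031 & ~(1 << 1) = 22029

22029


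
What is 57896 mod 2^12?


57896 & 4095 = 552

552


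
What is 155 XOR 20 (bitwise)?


0b10011011 ^ 0b10100 = 0b10001111 = 143

143


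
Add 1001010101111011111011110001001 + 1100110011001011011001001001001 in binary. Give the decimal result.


1001010101111011111011110001001 + 1100110011001011011001001001001 = 10110001001000111010100111010010 = 2971904466

2971904466


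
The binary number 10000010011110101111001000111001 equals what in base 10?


10000010011110101111001000111001 in decimal = 2189095481

2189095481


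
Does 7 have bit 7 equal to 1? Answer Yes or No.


0b111, bit 7 = 0. No

No


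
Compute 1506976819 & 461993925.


0b1011001110100101010010000110011 & 0b11011100010010111011111000101 = 0b11001100000000010010000000001 = 427828225

427828225


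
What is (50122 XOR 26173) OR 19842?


Step 1: 50122 ^ 26173 = 42487
Step 2: 42487 | 19842 = 60919

60919


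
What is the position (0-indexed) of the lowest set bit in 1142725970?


0b1000100000111001001110101010010. Lowest set bit at position 1

1


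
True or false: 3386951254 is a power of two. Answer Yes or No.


0b11001001111000001100011001010110. Multiple bits set => No

No


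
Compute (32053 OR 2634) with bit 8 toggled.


Step 1: 32053 | 2634 = 32639
Step 2: 32639 ^ (1 << 8) = 32639 ^ 256 = 32383

32383


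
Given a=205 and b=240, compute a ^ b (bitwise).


205 ^ 240 = 61

61


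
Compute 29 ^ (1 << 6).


29 ^ (1 << 6) = 29 ^ 64 = 93

93


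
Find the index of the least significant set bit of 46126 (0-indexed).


0b1011010000101110. Lowest set bit at position 1

1


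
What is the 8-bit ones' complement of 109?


109 ^ 255 = 146

146


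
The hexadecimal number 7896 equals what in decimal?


7896 hex = 30870 decimal

30870


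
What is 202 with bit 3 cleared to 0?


202 & ~(1 << 3) = 194

194


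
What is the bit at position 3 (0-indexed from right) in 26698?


0b110100001001010, position 3 = 1

1


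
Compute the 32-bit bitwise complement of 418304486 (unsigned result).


~0b11000111011101101000111100110 = 0b11100111000100010010111000011001 = 3876662809 (32-bit unsigned)

3876662809


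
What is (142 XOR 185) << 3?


Step 1: 142 ^ 185 = 55
Step 2: 55 << 3 = 440

440


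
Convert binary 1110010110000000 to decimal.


1110010110000000 in decimal = 58752

58752


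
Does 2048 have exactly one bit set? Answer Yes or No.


0b100000000000. Only one bit set => Yes

Yes


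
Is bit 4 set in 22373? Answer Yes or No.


0b101011101100101, bit 4 = 0. No

No


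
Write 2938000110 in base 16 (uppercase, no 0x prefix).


2938000110 = AF1E52EE hex

AF1E52EE


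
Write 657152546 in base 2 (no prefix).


657152546 = 100111001010110101101000100010 in binary

100111001010110101101000100010


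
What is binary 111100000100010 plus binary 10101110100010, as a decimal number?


111100000100010 + 10101110100010 = 1010001111000100 = 41924

41924


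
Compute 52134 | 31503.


0b1100101110100110 | 0b111101100001111 = 0b1111101110101111 = 64431

64431


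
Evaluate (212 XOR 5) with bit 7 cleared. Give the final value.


Step 1: 212 ^ 5 = 209
Step 2: 209 & ~(1 << 7) = 81

81


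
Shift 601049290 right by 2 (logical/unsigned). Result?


0b100011110100110100100011001010 >> 2 = 0b1000111101001101001000110010 = 150262322

150262322


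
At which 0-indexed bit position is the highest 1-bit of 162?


0b10100010. Highest set bit at position 7

7


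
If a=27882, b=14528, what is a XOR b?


27882 ^ 14528 = 21546

21546


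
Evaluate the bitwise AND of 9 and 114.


0b1001 & 0b1110010 = 0b0 = 0

0


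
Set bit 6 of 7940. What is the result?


7940 | (1 << 6) = 7940 | 64 = 8004

8004


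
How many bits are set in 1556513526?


0b1011100110001101000001011110110 has 16 set bits

16


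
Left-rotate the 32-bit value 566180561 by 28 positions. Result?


Rotate 0b100001101111110011101011010001 left by 28 (32-bit) = 0b10010000110111111001110101101 = 303821741

303821741


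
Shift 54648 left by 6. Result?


0b1101010101111000 << 6 = 0b1101010101111000000000 = 3497472

3497472


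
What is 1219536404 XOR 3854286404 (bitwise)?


0b1001000101100001010011000010100 ^ 0b11100101101110111011111001000100 = 0b10101101000010110001100001010000 = 2903185488

2903185488


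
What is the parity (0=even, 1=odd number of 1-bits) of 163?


0b10100011 has 4 ones => parity 0

0


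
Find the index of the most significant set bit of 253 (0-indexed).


0b11111101. Highest set bit at position 7

7


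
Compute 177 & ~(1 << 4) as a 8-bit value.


177 & ~(1 << 4) = 161

161


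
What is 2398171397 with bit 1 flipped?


2398171397 ^ (1 << 1) = 2398171397 ^ 2 = 2398171399

2398171399


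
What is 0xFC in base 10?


FC hex = 252 decimal

252


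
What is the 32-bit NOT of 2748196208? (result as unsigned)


~0b10100011110011100010010101110000 = 0b1011100001100011101101010001111 = 1546771087 (32-bit unsigned)

1546771087


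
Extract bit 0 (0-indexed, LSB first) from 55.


0b110111, position 0 = 1

1


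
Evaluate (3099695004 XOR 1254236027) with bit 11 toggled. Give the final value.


Step 1: 3099695004 ^ 1254236027 = 4060317927
Step 2: 4060317927 ^ (1 << 11) = 4060317927 ^ 2048 = 4060315879

4060315879


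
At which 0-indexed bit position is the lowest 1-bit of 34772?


0b1000011111010100. Lowest set bit at position 2

2


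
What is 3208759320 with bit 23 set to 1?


3208759320 | (1 << 23) = 3208759320 | 8388608 = 3217147928

3217147928


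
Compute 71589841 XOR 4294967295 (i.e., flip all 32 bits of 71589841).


71589841 ^ 4294967295 = 4223377454

4223377454


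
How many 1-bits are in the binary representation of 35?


0b100011 has 3 set bits

3


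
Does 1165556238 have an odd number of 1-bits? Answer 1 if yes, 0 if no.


0b1000101011110001111101000001110 has 16 ones => parity 0

0


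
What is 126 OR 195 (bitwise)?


0b1111110 | 0b11000011 = 0b11111111 = 255

255


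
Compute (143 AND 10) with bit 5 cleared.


Step 1: 143 & 10 = 10
Step 2: 10 & ~(1 << 5) = 10

10


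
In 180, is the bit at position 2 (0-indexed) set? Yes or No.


0b10110100, bit 2 = 1. Yes

Yes


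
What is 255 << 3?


0b11111111 << 3 = 0b11111111000 = 2040

2040


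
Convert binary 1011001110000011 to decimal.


1011001110000011 in decimal = 45955

45955


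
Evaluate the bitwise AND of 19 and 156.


0b10011 & 0b10011100 = 0b10000 = 16

16


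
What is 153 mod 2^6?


153 & 63 = 25

25


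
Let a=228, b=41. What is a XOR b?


228 ^ 41 = 205

205


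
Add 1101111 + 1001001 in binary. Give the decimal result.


1101111 + 1001001 = 10111000 = 184

184


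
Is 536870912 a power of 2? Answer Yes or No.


0b100000000000000000000000000000. Only one bit set => Yes

Yes


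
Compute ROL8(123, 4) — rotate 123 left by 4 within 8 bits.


Rotate 0b1111011 left by 4 (8-bit) = 0b10110111 = 183

183


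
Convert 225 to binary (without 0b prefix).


225 = 11100001 in binary

11100001


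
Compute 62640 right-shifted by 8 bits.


0b1111010010110000 >> 8 = 0b11110100 = 244

244


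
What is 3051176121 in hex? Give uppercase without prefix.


3051176121 = B5DD40B9 hex

B5DD40B9


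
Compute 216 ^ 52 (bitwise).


0b11011000 ^ 0b110100 = 0b11101100 = 236

236


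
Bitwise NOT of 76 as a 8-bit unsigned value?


~0b1001100 = 0b10110011 = 179 (8-bit unsigned)

179


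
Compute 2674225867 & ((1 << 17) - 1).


2674225867 & 131071 = 94923

94923


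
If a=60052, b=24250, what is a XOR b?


60052 ^ 24250 = 46126

46126


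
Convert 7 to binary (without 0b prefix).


7 = 111 in binary

111


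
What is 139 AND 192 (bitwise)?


0b10001011 & 0b11000000 = 0b10000000 = 128

128


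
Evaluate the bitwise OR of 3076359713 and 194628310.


0b10110111010111011000011000100001 | 0b1011100110011100101011010110 = 0b10111111110111011100111011110111 = 3218984695

3218984695


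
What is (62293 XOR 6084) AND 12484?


Step 1: 62293 ^ 6084 = 58513
Step 2: 58513 & 12484 = 8320

8320


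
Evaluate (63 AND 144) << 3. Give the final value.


Step 1: 63 & 144 = 16
Step 2: 16 << 3 = 128

128


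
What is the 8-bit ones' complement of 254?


254 ^ 255 = 1

1


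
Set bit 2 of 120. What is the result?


120 | (1 << 2) = 120 | 4 = 124

124


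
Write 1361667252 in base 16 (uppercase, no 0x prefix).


1361667252 = 512964B4 hex

512964B4


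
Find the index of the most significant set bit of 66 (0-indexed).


0b1000010. Highest set bit at position 6

6


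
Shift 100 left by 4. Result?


0b1100100 << 4 = 0b11001000000 = 1600

1600


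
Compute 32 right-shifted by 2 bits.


0b100000 >> 2 = 0b1000 = 8

8


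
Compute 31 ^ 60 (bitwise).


0b11111 ^ 0b111100 = 0b100011 = 35

35


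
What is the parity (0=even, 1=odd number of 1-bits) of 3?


0b11 has 2 ones => parity 0

0


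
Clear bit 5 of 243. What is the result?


243 & ~(1 << 5) = 211

211


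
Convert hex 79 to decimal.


79 hex = 121 decimal

121


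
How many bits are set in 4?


0b100 has 1 set bits

1


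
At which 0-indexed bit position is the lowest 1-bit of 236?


0b11101100. Lowest set bit at position 2

2


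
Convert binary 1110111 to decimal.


1110111 in decimal = 119

119


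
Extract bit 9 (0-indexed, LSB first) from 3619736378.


0b11010111110000001100101100111010, position 9 = 1

1


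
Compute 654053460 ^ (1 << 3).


654053460 ^ (1 << 3) = 654053460 ^ 8 = 654053468

654053468


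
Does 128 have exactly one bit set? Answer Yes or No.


0b10000000. Only one bit set => Yes

Yes


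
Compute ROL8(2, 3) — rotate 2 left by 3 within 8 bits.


Rotate 0b10 left by 3 (8-bit) = 0b10000 = 16

16


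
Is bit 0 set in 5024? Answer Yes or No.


0b1001110100000, bit 0 = 0. No

No


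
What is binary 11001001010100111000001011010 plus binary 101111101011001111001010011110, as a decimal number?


11001001010100111000001011010 + 101111101011001111001010011110 = 1001000110101110110001011111000 = 1222075128

1222075128


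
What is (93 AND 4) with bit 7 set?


Step 1: 93 & 4 = 4
Step 2: 4 | (1 << 7) = 4 | 128 = 132

132


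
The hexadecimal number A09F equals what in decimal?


A09F hex = 41119 decimal

41119


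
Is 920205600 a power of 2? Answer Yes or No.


0b110110110110010011100100100000. Multiple bits set => No

No


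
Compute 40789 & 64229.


0b1001111101010101 & 0b1111101011100101 = 0b1001101001000101 = 39493

39493


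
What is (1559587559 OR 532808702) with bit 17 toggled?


Step 1: 1559587559 | 532808702 = 1610050559
Step 2: 1610050559 ^ (1 << 17) = 1610050559 ^ 131072 = 1609919487

1609919487


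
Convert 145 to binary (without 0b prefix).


145 = 10010001 in binary

10010001


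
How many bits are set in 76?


0b1001100 has 3 set bits

3


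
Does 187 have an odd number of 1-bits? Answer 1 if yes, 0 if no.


0b10111011 has 6 ones => parity 0

0


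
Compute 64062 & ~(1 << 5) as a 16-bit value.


64062 & ~(1 << 5) = 64030

64030


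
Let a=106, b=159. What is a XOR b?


106 ^ 159 = 245

245


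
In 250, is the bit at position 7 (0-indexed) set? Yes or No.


0b11111010, bit 7 = 1. Yes

Yes


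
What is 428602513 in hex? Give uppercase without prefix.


428602513 = 198BF491 hex

198BF491


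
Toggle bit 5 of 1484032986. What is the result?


1484032986 ^ (1 << 5) = 1484032986 ^ 32 = 1484033018

1484033018


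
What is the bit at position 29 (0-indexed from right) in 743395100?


0b101100010011110100111100011100, position 29 = 1

1


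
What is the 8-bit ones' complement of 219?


219 ^ 255 = 36

36


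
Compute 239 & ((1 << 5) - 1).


239 & 31 = 15

15


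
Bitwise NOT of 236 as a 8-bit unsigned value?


~0b11101100 = 0b10011 = 19 (8-bit unsigned)

19


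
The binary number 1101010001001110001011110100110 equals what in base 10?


1101010001001110001011110100110 in decimal = 1780946854

1780946854


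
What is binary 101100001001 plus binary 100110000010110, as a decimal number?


101100001001 + 100110000010110 = 101011100011111 = 22303

22303


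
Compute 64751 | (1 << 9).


64751 | (1 << 9) = 64751 | 512 = 65263

65263


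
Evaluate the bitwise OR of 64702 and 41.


0b1111110010111110 | 0b101001 = 0b1111110010111111 = 64703

64703


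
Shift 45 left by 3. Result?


0b101101 << 3 = 0b101101000 = 360

360


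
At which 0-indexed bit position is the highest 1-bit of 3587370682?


0b11010101110100101110111010111010. Highest set bit at position 31

31


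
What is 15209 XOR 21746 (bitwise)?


0b11101101101001 ^ 0b101010011110010 = 0b110111110011011 = 28571

28571


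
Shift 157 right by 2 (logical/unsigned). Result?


0b10011101 >> 2 = 0b100111 = 39

39


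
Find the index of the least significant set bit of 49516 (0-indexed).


0b1100000101101100. Lowest set bit at position 2

2


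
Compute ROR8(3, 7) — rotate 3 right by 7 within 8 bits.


Rotate 0b11 right by 7 (8-bit) = 0b110 = 6

6


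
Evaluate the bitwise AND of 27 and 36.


0b11011 & 0b100100 = 0b0 = 0

0


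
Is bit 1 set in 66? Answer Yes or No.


0b1000010, bit 1 = 1. Yes

Yes


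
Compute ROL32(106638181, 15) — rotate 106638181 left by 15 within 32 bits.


Rotate 0b110010110110010101101100101 left by 15 (32-bit) = 0b10010101101100101000001100101101 = 2511504173

2511504173


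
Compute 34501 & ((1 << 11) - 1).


34501 & 2047 = 1733

1733


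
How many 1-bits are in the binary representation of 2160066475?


0b10000000101111111111111110101011 has 21 set bits

21


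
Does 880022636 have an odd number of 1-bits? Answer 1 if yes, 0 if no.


0b110100011101000001010001101100 has 13 ones => parity 1

1


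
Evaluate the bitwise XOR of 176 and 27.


0b10110000 ^ 0b11011 = 0b10101011 = 171

171


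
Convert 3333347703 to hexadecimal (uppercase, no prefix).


3333347703 = C6AED977 hex

C6AED977


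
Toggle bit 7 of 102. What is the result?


102 ^ (1 << 7) = 102 ^ 128 = 230

230


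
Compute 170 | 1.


0b10101010 | 0b1 = 0b10101011 = 171

171


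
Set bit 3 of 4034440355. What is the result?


4034440355 | (1 << 3) = 4034440355 | 8 = 4034440363

4034440363


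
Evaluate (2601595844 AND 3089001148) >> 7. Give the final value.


Step 1: 2601595844 & 3089001148 = 2551194244
Step 2: 2551194244 >> 7 = 19931205

19931205


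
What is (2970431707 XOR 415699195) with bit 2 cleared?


Step 1: 2970431707 ^ 415699195 = 2848596000
Step 2: 2848596000 & ~(1 << 2) = 2848596000

2848596000


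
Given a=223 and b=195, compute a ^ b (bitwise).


223 ^ 195 = 28

28


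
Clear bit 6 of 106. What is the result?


106 & ~(1 << 6) = 42

42


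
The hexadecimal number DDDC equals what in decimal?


DDDC hex = 56796 decimal

56796


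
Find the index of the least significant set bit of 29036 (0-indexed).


0b111000101101100. Lowest set bit at position 2

2


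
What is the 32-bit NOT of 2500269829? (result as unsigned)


~0b10010101000001110001011100000101 = 0b1101010111110001110100011111010 = 1794697466 (32-bit unsigned)

1794697466


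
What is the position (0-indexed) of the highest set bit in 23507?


0b101101111010011. Highest set bit at position 14

14


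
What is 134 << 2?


0b10000110 << 2 = 0b1000011000 = 536

536


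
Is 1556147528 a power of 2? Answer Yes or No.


0b1011100110000001110110101001000. Multiple bits set => No

No


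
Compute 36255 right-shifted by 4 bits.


0b1000110110011111 >> 4 = 0b100011011001 = 2265

2265


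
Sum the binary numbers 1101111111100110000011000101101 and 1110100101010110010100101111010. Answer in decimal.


1101111111100110000011000101101 + 1110100101010110010100101111010 = 11100100100111100010111110100111 = 3835572135

3835572135


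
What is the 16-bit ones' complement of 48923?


48923 ^ 65535 = 16612

16612


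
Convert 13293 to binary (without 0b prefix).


13293 = 11001111101101 in binary

11001111101101


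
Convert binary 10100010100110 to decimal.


10100010100110 in decimal = 10406

10406


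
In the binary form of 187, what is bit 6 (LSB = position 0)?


0b10111011, position 6 = 0

0


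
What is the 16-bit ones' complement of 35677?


35677 ^ 65535 = 29858

29858


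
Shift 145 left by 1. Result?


0b10010001 << 1 = 0b100100010 = 290

290


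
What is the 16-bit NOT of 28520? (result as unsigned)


~0b110111101101000 = 0b1001000010010111 = 37015 (16-bit unsigned)

37015


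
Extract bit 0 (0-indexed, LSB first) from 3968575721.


0b11101100100010111010100011101001, position 0 = 1

1


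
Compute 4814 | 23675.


0b1001011001110 | 0b101110001111011 = 0b101111011111111 = 24319

24319


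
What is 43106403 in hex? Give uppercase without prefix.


43106403 = 291C063 hex

291C063


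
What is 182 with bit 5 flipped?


182 ^ (1 << 5) = 182 ^ 32 = 150

150


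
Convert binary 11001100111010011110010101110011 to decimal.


11001100111010011110010101110011 in decimal = 3437880691

3437880691


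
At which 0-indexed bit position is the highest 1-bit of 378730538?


0b10110100100101111100000101010. Highest set bit at position 28

28


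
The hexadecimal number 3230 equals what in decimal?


3230 hex = 12848 decimal

12848


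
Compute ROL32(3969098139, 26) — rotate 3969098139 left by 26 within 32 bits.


Rotate 0b11101100100100111010000110011011 left by 26 (32-bit) = 0b1101111101100100100111010000110 = 1873956486

1873956486


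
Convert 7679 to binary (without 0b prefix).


7679 = 1110111111111 in binary

1110111111111


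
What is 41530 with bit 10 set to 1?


41530 | (1 << 10) = 41530 | 1024 = 42554

42554


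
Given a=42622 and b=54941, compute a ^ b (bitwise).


42622 ^ 54941 = 28899

28899


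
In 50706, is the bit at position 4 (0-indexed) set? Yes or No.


0b1100011000010010, bit 4 = 1. Yes

Yes


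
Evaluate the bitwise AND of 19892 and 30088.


0b100110110110100 & 0b111010110001000 = 0b100010110000000 = 17792

17792


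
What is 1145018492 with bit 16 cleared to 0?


1145018492 & ~(1 << 16) = 1144952956

1144952956


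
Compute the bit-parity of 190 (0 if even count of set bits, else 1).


0b10111110 has 6 ones => parity 0

0


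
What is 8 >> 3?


0b1000 >> 3 = 0b1 = 1

1


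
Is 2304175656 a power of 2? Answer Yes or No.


0b10001001010101101110111000101000. Multiple bits set => No

No


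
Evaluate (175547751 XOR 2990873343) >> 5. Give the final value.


Step 1: 175547751 ^ 2990873343 = 3090399128
Step 2: 3090399128 >> 5 = 96574972

96574972


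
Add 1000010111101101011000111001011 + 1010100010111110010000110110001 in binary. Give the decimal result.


1000010111101101011000111001011 + 1010100010111110010000110110001 = 10010111010101011101001101111100 = 2538984316

2538984316


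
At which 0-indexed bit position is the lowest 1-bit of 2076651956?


0b1111011110001110011000110110100. Lowest set bit at position 2

2


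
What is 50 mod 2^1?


50 & 1 = 0

0


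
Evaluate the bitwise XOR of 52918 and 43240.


0b1100111010110110 ^ 0b1010100011101000 = 0b110011001011110 = 26206

26206


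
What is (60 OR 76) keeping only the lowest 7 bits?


Step 1: 60 | 76 = 124
Step 2: 124 & 127 = 124

124


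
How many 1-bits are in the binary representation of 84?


0b1010100 has 3 set bits

3


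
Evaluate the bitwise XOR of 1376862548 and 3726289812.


0b1010010000100010100000101010100 ^ 0b11011110000110101010101110010100 = 0b10001100000010111110101011000000 = 2349591232

2349591232


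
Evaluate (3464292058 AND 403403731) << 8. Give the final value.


Step 1: 3464292058 & 403403731 = 134767314
Step 2: 134767314 << 8 = 34500432384

34500432384


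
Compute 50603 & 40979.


0b1100010110101011 & 0b1010000000010011 = 0b1000000000000011 = 32771

32771


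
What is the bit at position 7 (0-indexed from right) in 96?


0b1100000, position 7 = 0

0


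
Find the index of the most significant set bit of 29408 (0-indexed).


0b111001011100000. Highest set bit at position 14

14


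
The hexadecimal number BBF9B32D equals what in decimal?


BBF9B32D hex = 3153703725 decimal

3153703725


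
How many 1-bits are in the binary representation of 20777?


0b101000100101001 has 6 set bits

6


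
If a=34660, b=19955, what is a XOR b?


34660 ^ 19955 = 51863

51863


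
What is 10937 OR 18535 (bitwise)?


0b10101010111001 | 0b100100001100111 = 0b110101011111111 = 27391

27391


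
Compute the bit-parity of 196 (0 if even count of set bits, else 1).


0b11000100 has 3 ones => parity 1

1


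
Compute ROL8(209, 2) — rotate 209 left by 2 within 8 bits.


Rotate 0b11010001 left by 2 (8-bit) = 0b1000111 = 71

71


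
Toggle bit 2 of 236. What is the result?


236 ^ (1 << 2) = 236 ^ 4 = 232

232


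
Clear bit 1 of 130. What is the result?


130 & ~(1 << 1) = 128

128


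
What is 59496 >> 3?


0b1110100001101000 >> 3 = 0b1110100001101 = 7437

7437


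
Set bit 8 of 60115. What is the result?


60115 | (1 << 8) = 60115 | 256 = 60371

60371


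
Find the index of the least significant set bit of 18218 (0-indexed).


0b100011100101010. Lowest set bit at position 1

1


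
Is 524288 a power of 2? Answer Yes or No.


0b10000000000000000000. Only one bit set => Yes

Yes


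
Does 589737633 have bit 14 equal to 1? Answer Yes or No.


0b100011001001101010111010100001, bit 14 = 0. No

No


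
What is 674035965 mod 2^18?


674035965 & 262143 = 63741

63741


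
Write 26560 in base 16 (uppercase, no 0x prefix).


26560 = 67C0 hex

67C0


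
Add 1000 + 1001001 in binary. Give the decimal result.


1000 + 1001001 = 1010001 = 81

81


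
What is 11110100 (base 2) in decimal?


11110100 in decimal = 244

244


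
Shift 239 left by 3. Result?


0b11101111 << 3 = 0b11101111000 = 1912

1912


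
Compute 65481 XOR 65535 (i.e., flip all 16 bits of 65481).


65481 ^ 65535 = 54

54


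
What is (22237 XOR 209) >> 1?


Step 1: 22237 ^ 209 = 22028
Step 2: 22028 >> 1 = 11014

11014


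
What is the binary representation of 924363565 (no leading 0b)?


924363565 = 110111000110001010101100101101 in binary

110111000110001010101100101101


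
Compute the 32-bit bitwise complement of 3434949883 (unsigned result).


~0b11001100101111010010110011111011 = 0b110011010000101101001100000100 = 860017412 (32-bit unsigned)

860017412


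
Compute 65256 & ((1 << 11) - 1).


65256 & 2047 = 1768

1768


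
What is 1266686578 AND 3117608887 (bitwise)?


0b1001011100000000001101001110010 & 0b10111001110100101110111110110111 = 0b1001100000000000101000110010 = 159386162

159386162


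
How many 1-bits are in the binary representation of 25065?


0b110000111101001 has 8 set bits

8


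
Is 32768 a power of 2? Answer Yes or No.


0b1000000000000000. Only one bit set => Yes

Yes


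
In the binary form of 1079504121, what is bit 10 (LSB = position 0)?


0b1000000010101111110110011111001, position 10 = 1

1


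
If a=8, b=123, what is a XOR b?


8 ^ 123 = 115

115


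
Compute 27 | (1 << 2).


27 | (1 << 2) = 27 | 4 = 31

31


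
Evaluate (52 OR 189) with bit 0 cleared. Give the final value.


Step 1: 52 | 189 = 189
Step 2: 189 & ~(1 << 0) = 188

188


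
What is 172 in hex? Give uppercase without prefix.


172 = AC hex

AC


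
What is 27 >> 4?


0b11011 >> 4 = 0b1 = 1

1


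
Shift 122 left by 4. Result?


0b1111010 << 4 = 0b11110100000 = 1952

1952


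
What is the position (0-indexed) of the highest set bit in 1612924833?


0b1100000001000110100011110100001. Highest set bit at position 30

30


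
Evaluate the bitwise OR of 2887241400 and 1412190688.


0b10101100000101111100111010111000 | 0b1010100001011000101000111100000 = 0b11111100001111111101111111111000 = 4232044536

4232044536


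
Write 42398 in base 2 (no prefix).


42398 = 1010010110011110 in binary

1010010110011110


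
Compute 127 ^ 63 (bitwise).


0b1111111 ^ 0b111111 = 0b1000000 = 64

64


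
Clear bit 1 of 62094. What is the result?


62094 & ~(1 << 1) = 62092

62092


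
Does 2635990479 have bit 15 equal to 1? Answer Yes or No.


0b10011101000111100000010111001111, bit 15 = 0. No

No


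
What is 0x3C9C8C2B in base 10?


3C9C8C2B hex = 1016892459 decimal

1016892459


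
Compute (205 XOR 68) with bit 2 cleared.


Step 1: 205 ^ 68 = 137
Step 2: 137 & ~(1 << 2) = 137

137


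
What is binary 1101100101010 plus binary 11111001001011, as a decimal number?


1101100101010 + 11111001001011 = 101100101110101 = 22901

22901


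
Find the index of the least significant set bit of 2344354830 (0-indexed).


0b10001011101111000000010000001110. Lowest set bit at position 1

1


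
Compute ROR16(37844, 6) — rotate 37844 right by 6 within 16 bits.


Rotate 0b1001001111010100 right by 6 (16-bit) = 0b101001001001111 = 21071

21071


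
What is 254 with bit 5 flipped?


254 ^ (1 << 5) = 254 ^ 32 = 222

222


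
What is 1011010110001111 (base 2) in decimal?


1011010110001111 in decimal = 46479

46479


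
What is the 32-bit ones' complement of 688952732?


688952732 ^ 4294967295 = 3606014563

3606014563


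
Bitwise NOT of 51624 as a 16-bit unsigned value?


~0b1100100110101000 = 0b11011001010111 = 13911 (16-bit unsigned)

13911


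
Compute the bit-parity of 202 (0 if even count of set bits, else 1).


0b11001010 has 4 ones => parity 0

0


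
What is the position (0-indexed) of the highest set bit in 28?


0b11100. Highest set bit at position 4

4


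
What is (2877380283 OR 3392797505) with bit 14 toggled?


Step 1: 2877380283 | 3392797505 = 3954835451
Step 2: 3954835451 ^ (1 << 14) = 3954835451 ^ 16384 = 3954819067

3954819067


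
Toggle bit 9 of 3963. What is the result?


3963 ^ (1 << 9) = 3963 ^ 512 = 3451

3451


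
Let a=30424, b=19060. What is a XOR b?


30424 ^ 19060 = 15532

15532


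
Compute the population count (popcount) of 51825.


0b1100101001110001 has 8 set bits

8


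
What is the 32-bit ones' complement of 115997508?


115997508 ^ 4294967295 = 4178969787

4178969787


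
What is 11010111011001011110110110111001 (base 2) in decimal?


11010111011001011110110110111001 in decimal = 3613781433

3613781433


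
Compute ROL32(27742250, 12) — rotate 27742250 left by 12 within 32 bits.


Rotate 0b1101001110101000000101010 left by 12 (32-bit) = 0b1110101000000101010000000011010 = 1963106330

1963106330


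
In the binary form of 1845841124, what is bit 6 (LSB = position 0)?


0b1101110000001010100110011100100, position 6 = 1

1


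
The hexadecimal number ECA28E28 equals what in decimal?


ECA28E28 hex = 3970076200 decimal

3970076200


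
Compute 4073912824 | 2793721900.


0b11110010110100101111100111111000 | 0b10100110100001001101000000101100 = 0b11110110110101101111100111111100 = 4141283836

4141283836


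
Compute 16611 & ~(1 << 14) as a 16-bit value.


16611 & ~(1 << 14) = 227

227


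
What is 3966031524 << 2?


0b11101100011001001101011010100100 << 2 = 0b1110110001100100110101101010010000 = 15864126096

15864126096


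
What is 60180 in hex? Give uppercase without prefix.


60180 = EB14 hex

EB14


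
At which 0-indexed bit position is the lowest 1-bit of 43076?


0b1010100001000100. Lowest set bit at position 2

2


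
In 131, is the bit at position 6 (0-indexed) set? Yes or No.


0b10000011, bit 6 = 0. No

No


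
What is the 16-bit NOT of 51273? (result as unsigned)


~0b1100100001001001 = 0b11011110110110 = 14262 (16-bit unsigned)

14262


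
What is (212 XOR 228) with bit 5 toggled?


Step 1: 212 ^ 228 = 48
Step 2: 48 ^ (1 << 5) = 48 ^ 32 = 16

16


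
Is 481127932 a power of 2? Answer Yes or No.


0b11100101011010110110111111100. Multiple bits set => No

No


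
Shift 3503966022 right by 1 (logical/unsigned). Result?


0b11010000110110100100011101000110 >> 1 = 0b1101000011011010010001110100011 = 1751983011

1751983011


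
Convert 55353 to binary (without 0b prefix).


55353 = 1101100000111001 in binary

1101100000111001


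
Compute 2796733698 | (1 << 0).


2796733698 | (1 << 0) = 2796733698 | 1 = 2796733699

2796733699


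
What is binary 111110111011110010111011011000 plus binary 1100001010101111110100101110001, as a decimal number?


111110111011110010111011011000 + 1100001010101111110100101110001 = 10100000010001110001100001001001 = 2689013833

2689013833


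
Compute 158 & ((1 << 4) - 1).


158 & 15 = 14

14


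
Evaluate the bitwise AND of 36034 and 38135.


0b1000110011000010 & 0b1001010011110111 = 0b1000010011000010 = 33986

33986


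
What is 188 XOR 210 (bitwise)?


0b10111100 ^ 0b11010010 = 0b1101110 = 110

110


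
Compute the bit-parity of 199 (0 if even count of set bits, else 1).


0b11000111 has 5 ones => parity 1

1


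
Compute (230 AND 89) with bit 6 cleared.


Step 1: 230 & 89 = 64
Step 2: 64 & ~(1 << 6) = 0

0


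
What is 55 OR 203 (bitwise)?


0b110111 | 0b11001011 = 0b11111111 = 255

255


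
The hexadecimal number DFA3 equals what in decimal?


DFA3 hex = 57251 decimal

57251


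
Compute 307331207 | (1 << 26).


307331207 | (1 << 26) = 307331207 | 67108864 = 374440071

374440071


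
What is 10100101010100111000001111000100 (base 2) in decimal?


10100101010100111000001111000100 in decimal = 2773713860

2773713860


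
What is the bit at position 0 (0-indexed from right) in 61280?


0b1110111101100000, position 0 = 0

0


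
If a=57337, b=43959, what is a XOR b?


57337 ^ 43959 = 29774

29774


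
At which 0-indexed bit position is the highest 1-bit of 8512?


0b10000101000000. Highest set bit at position 13

13


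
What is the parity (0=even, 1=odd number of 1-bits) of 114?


0b1110010 has 4 ones => parity 0

0


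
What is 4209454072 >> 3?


0b11111010111001110010101111111000 >> 3 = 0b11111010111001110010101111111 = 526181759

526181759


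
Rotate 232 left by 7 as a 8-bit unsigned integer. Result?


Rotate 0b11101000 left by 7 (8-bit) = 0b1110100 = 116

116


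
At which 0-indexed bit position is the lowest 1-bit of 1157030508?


0b1000100111101101110001001101100. Lowest set bit at position 2

2


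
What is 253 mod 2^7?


253 & 127 = 125

125


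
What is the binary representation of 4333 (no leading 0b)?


4333 = 1000011101101 in binary

1000011101101


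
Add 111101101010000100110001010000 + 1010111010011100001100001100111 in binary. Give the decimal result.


111101101010000100110001010000 + 1010111010011100001100001100111 = 10010100111101100110010010110111 = 2499175607

2499175607


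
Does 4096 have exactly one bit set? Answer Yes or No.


0b1000000000000. Only one bit set => Yes

Yes


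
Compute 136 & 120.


0b10001000 & 0b1111000 = 0b1000 = 8

8


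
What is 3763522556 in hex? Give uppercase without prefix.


3763522556 = E052CBFC hex

E052CBFC


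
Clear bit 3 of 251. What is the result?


251 & ~(1 << 3) = 243

243


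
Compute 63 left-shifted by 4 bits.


0b111111 << 4 = 0b1111110000 = 1008

1008


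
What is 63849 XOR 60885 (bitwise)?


0b1111100101101001 ^ 0b1110110111010101 = 0b1010010111100 = 5308

5308


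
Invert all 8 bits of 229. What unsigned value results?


229 ^ 255 = 26

26


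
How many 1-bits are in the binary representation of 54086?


0b1101001101000110 has 8 set bits

8


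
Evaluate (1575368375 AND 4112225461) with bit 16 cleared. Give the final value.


Step 1: 1575368375 & 4112225461 = 1426199733
Step 2: 1426199733 & ~(1 << 16) = 1426199733

1426199733


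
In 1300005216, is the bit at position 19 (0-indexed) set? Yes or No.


0b1001101011111001000000101100000, bit 19 = 1. Yes

Yes


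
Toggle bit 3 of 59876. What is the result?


59876 ^ (1 << 3) = 59876 ^ 8 = 59884

59884


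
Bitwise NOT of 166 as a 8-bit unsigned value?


~0b10100110 = 0b1011001 = 89 (8-bit unsigned)

89


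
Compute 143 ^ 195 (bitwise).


0b10001111 ^ 0b11000011 = 0b1001100 = 76

76


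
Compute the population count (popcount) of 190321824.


0b1011010110000001010010100000 has 10 set bits

10


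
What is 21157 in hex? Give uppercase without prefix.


21157 = 52A5 hex

52A5


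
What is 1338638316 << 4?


0b1001111110010011111111111101100 << 4 = 0b10011111100100111111111111011000000 = 21418213056

21418213056


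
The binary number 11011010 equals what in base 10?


11011010 in decimal = 218

218


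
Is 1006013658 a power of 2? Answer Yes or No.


0b111011111101101000110011011010. Multiple bits set => No

No


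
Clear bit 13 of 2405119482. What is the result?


2405119482 & ~(1 << 13) = 2405111290

2405111290


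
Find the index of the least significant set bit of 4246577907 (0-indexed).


0b11111101000111011010001011110011. Lowest set bit at position 0

0


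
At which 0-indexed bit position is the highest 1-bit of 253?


0b11111101. Highest set bit at position 7

7


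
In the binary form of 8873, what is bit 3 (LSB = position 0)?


0b10001010101001, position 3 = 1

1


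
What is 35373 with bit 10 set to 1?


35373 | (1 << 10) = 35373 | 1024 = 36397

36397


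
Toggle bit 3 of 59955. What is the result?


59955 ^ (1 << 3) = 59955 ^ 8 = 59963

59963


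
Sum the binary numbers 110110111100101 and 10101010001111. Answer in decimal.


110110111100101 + 10101010001111 = 1001100001110100 = 39028

39028


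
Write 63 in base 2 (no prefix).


63 = 111111 in binary

111111


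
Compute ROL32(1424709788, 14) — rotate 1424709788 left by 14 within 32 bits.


Rotate 0b1010100111010110101100010011100 left by 14 (32-bit) = 0b11010110001001110001010100111010 = 3592885562

3592885562


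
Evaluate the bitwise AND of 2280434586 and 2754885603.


0b10000111111011001010101110011010 & 0b10100100001101000011011111100011 = 0b10000100001001000010001110000010 = 2216960898

2216960898
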